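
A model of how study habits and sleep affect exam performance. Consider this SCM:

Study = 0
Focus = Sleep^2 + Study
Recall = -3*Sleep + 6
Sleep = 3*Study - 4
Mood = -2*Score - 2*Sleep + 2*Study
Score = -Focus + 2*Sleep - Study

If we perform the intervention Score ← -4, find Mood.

16

Intervening sets Score = -4 and removes its equation (Score = -Focus + 2*Sleep - Study).
Sleep = 3*Study - 4  [with Study=0]  = -4
Mood = -2*Score - 2*Sleep + 2*Study  [with Score=-4, Sleep=-4, Study=0]  = 16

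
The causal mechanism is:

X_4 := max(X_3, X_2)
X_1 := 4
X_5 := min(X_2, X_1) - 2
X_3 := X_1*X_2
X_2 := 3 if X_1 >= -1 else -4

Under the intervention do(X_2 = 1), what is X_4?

4

Under do(X_2=1), the mechanism X_2 := 3 if X_1 >= -1 else -4 is discarded; X_2 is fixed at 1.
X_3 = X_1*X_2  [with X_1=4, X_2=1]  = 4
X_4 = max(X_3, X_2)  [with X_3=4, X_2=1]  = 4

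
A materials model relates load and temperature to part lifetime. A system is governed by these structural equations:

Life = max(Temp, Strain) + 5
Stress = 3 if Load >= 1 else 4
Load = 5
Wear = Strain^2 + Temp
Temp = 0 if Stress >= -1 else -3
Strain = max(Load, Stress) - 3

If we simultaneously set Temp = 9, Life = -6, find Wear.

Setting Temp = 9, Life = -6 by intervention discards those variables' equations.
Stress = 3 if Load >= 1 else 4  [with Load=5]  = 3
Strain = max(Load, Stress) - 3  [with Load=5, Stress=3]  = 2
Wear = Strain^2 + Temp  [with Strain=2, Temp=9]  = 13

13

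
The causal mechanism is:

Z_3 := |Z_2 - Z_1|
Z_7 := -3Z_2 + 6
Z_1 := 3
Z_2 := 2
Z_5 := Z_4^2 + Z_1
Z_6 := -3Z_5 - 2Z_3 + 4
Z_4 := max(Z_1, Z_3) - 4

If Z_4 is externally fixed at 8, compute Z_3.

1

Under do(Z_4=8), the mechanism Z_4 := max(Z_1, Z_3) - 4 is discarded; Z_4 is fixed at 8.
Since Z_3 is not a descendant of the intervened variable, it is unaffected.
Z_3 = |Z_2 - Z_1|  [with Z_2=2, Z_1=3]  = 1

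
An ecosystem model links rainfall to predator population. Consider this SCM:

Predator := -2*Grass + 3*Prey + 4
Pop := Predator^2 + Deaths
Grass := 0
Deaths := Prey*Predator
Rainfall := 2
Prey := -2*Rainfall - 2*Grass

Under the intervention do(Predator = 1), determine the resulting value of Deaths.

-4

Intervening sets Predator = 1 and removes its equation (Predator := -2*Grass + 3*Prey + 4).
Prey = -2*Rainfall - 2*Grass  [with Rainfall=2, Grass=0]  = -4
Deaths = Prey*Predator  [with Prey=-4, Predator=1]  = -4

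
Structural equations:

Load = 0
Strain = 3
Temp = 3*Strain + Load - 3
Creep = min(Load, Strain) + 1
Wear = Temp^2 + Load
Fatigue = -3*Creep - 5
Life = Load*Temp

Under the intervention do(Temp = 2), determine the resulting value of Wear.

do(Temp=2) replaces the equation Temp = 3*Strain + Load - 3 with the constant Temp = 2.
Wear = Temp^2 + Load  [with Temp=2, Load=0]  = 4

4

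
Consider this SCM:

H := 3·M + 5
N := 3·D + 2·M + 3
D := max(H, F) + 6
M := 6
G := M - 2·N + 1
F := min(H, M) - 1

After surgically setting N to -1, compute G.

The intervention breaks the incoming arrows to N: N := 3·D + 2·M + 3 no longer applies, and N = -1.
G = M - 2·N + 1  [with M=6, N=-1]  = 9

9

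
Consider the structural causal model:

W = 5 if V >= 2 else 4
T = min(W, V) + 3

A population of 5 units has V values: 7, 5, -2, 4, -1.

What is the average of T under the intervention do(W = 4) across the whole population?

4.8

Under do(W=4), W's equation is replaced by W=4 for every unit. Per-unit T: 7, 7, 1, 7, 2. Mean = 4.8.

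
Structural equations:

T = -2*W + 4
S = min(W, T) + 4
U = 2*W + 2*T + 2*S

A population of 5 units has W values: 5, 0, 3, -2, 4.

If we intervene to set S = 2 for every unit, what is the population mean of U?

Under do(S=2), S's equation is replaced by S=2 for every unit. Per-unit U: 2, 12, 6, 16, 4. Mean = 8.

8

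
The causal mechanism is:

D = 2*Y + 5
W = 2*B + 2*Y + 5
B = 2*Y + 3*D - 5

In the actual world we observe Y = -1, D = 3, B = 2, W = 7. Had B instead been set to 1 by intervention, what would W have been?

5

The intervention breaks the incoming arrows to B: B = 2*Y + 3*D - 5 no longer applies, and B = 1.
W = 2*B + 2*Y + 5  [with B=1, Y=-1]  = 5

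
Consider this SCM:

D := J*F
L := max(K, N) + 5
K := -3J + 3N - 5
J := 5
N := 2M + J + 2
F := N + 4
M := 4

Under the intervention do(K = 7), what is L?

20

Under do(K=7), the mechanism K := -3J + 3N - 5 is discarded; K is fixed at 7.
N = 2M + J + 2  [with M=4, J=5]  = 15
L = max(K, N) + 5  [with K=7, N=15]  = 20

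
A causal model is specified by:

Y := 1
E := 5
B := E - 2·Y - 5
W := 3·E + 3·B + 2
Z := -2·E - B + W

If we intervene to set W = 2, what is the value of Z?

-6

Intervening sets W = 2 and removes its equation (W := 3·E + 3·B + 2).
B = E - 2·Y - 5  [with E=5, Y=1]  = -2
Z = -2·E - B + W  [with E=5, B=-2, W=2]  = -6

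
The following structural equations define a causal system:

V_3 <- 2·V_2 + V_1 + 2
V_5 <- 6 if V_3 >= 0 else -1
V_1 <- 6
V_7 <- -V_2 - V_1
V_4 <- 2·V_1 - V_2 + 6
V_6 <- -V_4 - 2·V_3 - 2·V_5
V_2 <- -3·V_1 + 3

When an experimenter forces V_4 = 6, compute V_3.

Under do(V_4=6), the mechanism V_4 <- 2·V_1 - V_2 + 6 is discarded; V_4 is fixed at 6.
Since V_3 is not a descendant of the intervened variable, it is unaffected.
V_2 = -3·V_1 + 3  [with V_1=6]  = -15
V_3 = 2·V_2 + V_1 + 2  [with V_2=-15, V_1=6]  = -22

-22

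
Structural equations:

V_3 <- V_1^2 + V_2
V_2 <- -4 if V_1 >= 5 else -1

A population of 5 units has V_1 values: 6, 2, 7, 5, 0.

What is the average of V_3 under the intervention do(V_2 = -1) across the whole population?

21.8

The intervention sets V_2=-1 in all 5 units regardless of V_1. Recomputing V_3 per unit gives 35, 3, 48, 24, -1; average 21.8.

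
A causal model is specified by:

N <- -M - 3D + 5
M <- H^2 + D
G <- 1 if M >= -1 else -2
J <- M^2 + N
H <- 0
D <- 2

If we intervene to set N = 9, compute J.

Intervening sets N = 9 and removes its equation (N <- -M - 3D + 5).
M = H^2 + D  [with H=0, D=2]  = 2
J = M^2 + N  [with M=2, N=9]  = 13

13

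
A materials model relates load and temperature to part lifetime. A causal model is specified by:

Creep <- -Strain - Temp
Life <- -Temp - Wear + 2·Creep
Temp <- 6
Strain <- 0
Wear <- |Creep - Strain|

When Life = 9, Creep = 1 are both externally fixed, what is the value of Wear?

Under do(Life = 9, Creep = 1), each intervened variable's structural equation is replaced by its fixed value.
Wear = |Creep - Strain|  [with Creep=1, Strain=0]  = 1

1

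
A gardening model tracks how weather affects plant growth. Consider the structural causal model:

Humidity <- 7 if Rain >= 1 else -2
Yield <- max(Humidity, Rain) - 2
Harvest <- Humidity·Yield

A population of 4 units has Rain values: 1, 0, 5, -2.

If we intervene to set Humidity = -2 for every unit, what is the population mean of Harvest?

The intervention sets Humidity=-2 in all 4 units regardless of Rain. Recomputing Harvest per unit gives 2, 4, -6, 8; average 2.

2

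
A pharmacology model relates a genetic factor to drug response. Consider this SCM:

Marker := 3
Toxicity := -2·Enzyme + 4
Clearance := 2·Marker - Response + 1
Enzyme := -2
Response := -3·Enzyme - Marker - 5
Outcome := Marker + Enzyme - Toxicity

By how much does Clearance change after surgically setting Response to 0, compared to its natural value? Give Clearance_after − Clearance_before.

-2

do(Response=0) replaces the equation Response := -3·Enzyme - Marker - 5 with the constant Response = 0.
Clearance = 2·Marker - Response + 1  [with Marker=3, Response=0]  = 7
Without intervention: Response = -3·Enzyme - Marker - 5  [with Enzyme=-2, Marker=3]  = -2; Clearance = 2·Marker - Response + 1  [with Marker=3, Response=-2]  = 9.
Change = 7 − 9 = -2.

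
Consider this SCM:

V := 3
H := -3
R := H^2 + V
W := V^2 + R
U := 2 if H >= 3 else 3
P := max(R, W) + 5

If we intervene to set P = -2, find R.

do(P=-2) replaces the equation P := max(R, W) + 5 with the constant P = -2.
R is not downstream of the intervention, so its value is determined by the original equations.
R = H^2 + V  [with H=-3, V=3]  = 12

12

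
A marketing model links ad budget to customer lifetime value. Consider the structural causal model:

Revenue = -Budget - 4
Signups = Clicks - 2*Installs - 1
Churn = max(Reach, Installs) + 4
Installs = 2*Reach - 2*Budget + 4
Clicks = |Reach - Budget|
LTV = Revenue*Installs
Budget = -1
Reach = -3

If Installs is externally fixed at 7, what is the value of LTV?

do(Installs=7) replaces the equation Installs = 2*Reach - 2*Budget + 4 with the constant Installs = 7.
Revenue = -Budget - 4  [with Budget=-1]  = -3
LTV = Revenue*Installs  [with Revenue=-3, Installs=7]  = -21

-21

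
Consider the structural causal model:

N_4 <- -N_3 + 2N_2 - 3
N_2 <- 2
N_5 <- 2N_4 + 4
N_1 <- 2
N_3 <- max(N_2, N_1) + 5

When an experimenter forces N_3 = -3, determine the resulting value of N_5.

do(N_3=-3) replaces the equation N_3 <- max(N_2, N_1) + 5 with the constant N_3 = -3.
N_4 = -N_3 + 2N_2 - 3  [with N_3=-3, N_2=2]  = 4
N_5 = 2N_4 + 4  [with N_4=4]  = 12

12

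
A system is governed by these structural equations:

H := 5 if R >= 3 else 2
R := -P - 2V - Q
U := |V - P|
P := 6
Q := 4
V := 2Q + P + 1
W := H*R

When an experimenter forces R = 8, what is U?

9

The intervention breaks the incoming arrows to R: R := -P - 2V - Q no longer applies, and R = 8.
No directed path runs from R to U, so U keeps its natural value.
V = 2Q + P + 1  [with Q=4, P=6]  = 15
U = |V - P|  [with V=15, P=6]  = 9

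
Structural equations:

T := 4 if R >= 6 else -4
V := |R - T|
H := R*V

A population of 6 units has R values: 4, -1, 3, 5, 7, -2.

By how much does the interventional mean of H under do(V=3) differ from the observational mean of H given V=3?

-1

do(V=3) breaks V's dependence on R. With V=3 fixed, H across the units is 12, -3, 9, 15, 21, -6, mean 8.
Observing V=3 restricts to units where V's equation naturally yields 3: R ∈ {-1, 7}. In that subpopulation H = -3, 21, mean 9.
Difference = 8 − 9 = -1.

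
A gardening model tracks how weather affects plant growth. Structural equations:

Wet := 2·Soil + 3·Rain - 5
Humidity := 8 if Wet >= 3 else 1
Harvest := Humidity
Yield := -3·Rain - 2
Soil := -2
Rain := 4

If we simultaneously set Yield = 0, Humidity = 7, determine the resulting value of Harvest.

Setting Yield = 0, Humidity = 7 by intervention discards those variables' equations.
Harvest = Humidity  [with Humidity=7]  = 7

7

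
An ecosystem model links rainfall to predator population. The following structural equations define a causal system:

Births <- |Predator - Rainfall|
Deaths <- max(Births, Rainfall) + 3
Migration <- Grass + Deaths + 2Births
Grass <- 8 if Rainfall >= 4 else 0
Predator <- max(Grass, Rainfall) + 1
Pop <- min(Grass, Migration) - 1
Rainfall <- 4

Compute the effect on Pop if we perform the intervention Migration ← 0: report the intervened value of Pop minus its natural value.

-8

Intervening sets Migration = 0 and removes its equation (Migration <- Grass + Deaths + 2Births).
Grass = 8 if Rainfall >= 4 else 0  [with Rainfall=4]  = 8
Pop = min(Grass, Migration) - 1  [with Grass=8, Migration=0]  = -1
Without intervention: Grass = 8 if Rainfall >= 4 else 0  [with Rainfall=4]  = 8; Predator = max(Grass, Rainfall) + 1  [with Grass=8, Rainfall=4]  = 9; Births = |Predator - Rainfall|  [with Predator=9, Rainfall=4]  = 5; Deaths = max(Births, Rainfall) + 3  [with Births=5, Rainfall=4]  = 8; Migration = Grass + Deaths + 2Births  [with Grass=8, Deaths=8, Births=5]  = 26; Pop = min(Grass, Migration) - 1  [with Grass=8, Migration=26]  = 7.
Change = -1 − 7 = -8.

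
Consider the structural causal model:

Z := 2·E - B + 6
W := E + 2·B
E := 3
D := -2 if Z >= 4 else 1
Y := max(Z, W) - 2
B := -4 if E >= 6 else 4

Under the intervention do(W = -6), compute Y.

6

do(W=-6) replaces the equation W := E + 2·B with the constant W = -6.
B = -4 if E >= 6 else 4  [with E=3]  = 4
Z = 2·E - B + 6  [with E=3, B=4]  = 8
Y = max(Z, W) - 2  [with Z=8, W=-6]  = 6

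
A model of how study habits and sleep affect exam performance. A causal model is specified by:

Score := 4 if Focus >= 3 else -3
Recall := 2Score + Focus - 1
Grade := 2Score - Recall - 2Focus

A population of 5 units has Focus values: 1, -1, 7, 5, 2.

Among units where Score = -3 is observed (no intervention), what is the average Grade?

-1

Observing Score=-3 restricts to units where Score's equation naturally yields -3: Focus ∈ {1, -1, 2}. In that subpopulation Grade = -2, 4, -5, mean -1.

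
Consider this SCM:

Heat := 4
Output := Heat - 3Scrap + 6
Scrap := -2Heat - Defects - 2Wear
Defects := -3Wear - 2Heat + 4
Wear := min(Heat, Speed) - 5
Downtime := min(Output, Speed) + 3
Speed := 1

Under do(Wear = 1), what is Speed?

1

Under do(Wear=1), the mechanism Wear := min(Heat, Speed) - 5 is discarded; Wear is fixed at 1.
Speed is not downstream of the intervention, so its value is determined by the original equations.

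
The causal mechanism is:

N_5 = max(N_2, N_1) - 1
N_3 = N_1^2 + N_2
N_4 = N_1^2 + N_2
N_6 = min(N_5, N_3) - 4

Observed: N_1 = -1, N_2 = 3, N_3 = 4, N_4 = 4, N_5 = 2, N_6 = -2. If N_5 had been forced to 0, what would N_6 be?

-4

The intervention breaks the incoming arrows to N_5: N_5 = max(N_2, N_1) - 1 no longer applies, and N_5 = 0.
N_3 = N_1^2 + N_2  [with N_1=-1, N_2=3]  = 4
N_6 = min(N_5, N_3) - 4  [with N_5=0, N_3=4]  = -4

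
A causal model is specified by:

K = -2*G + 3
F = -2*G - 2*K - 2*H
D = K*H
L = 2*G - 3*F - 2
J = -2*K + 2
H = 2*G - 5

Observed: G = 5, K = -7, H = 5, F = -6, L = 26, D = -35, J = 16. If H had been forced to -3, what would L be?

do(H=-3) replaces the equation H = 2*G - 5 with the constant H = -3.
K = -2*G + 3  [with G=5]  = -7
F = -2*G - 2*K - 2*H  [with G=5, K=-7, H=-3]  = 10
L = 2*G - 3*F - 2  [with G=5, F=10]  = -22

-22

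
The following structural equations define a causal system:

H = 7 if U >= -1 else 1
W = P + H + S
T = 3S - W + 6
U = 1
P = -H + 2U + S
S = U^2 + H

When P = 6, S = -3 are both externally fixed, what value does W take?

10

The joint intervention fixes P = 6, S = -3, removing each variable's own equation.
H = 7 if U >= -1 else 1  [with U=1]  = 7
W = P + H + S  [with P=6, H=7, S=-3]  = 10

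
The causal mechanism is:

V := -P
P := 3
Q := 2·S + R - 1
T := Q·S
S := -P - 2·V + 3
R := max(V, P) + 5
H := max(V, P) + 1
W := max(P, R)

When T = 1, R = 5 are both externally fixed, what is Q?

16

Under do(T = 1, R = 5), each intervened variable's structural equation is replaced by its fixed value.
V = -P  [with P=3]  = -3
S = -P - 2·V + 3  [with P=3, V=-3]  = 6
Q = 2·S + R - 1  [with S=6, R=5]  = 16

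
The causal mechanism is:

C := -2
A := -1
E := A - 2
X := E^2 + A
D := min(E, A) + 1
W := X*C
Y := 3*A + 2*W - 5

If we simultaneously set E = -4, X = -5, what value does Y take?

12

Under do(E = -4, X = -5), each intervened variable's structural equation is replaced by its fixed value.
W = X*C  [with X=-5, C=-2]  = 10
Y = 3*A + 2*W - 5  [with A=-1, W=10]  = 12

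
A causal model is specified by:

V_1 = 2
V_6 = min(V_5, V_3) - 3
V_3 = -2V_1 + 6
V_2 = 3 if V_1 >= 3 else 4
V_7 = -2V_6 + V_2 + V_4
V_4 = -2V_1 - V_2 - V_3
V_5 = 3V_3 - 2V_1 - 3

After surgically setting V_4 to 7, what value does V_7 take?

19

The intervention breaks the incoming arrows to V_4: V_4 = -2V_1 - V_2 - V_3 no longer applies, and V_4 = 7.
V_2 = 3 if V_1 >= 3 else 4  [with V_1=2]  = 4
V_3 = -2V_1 + 6  [with V_1=2]  = 2
V_5 = 3V_3 - 2V_1 - 3  [with V_3=2, V_1=2]  = -1
V_6 = min(V_5, V_3) - 3  [with V_5=-1, V_3=2]  = -4
V_7 = -2V_6 + V_2 + V_4  [with V_6=-4, V_2=4, V_4=7]  = 19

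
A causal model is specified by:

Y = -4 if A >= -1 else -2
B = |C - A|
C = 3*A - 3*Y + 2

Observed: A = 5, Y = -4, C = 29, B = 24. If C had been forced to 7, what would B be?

The intervention breaks the incoming arrows to C: C = 3*A - 3*Y + 2 no longer applies, and C = 7.
B = |C - A|  [with C=7, A=5]  = 2

2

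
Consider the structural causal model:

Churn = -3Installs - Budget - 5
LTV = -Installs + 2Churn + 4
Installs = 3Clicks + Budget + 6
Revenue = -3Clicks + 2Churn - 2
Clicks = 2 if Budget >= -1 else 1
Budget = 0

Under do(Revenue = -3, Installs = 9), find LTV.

The joint intervention fixes Revenue = -3, Installs = 9, removing each variable's own equation.
Churn = -3Installs - Budget - 5  [with Installs=9, Budget=0]  = -32
LTV = -Installs + 2Churn + 4  [with Installs=9, Churn=-32]  = -69

-69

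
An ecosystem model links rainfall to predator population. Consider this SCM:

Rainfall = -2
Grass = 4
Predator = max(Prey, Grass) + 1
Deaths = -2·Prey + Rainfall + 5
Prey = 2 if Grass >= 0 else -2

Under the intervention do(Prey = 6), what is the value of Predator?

7

The intervention breaks the incoming arrows to Prey: Prey = 2 if Grass >= 0 else -2 no longer applies, and Prey = 6.
Predator = max(Prey, Grass) + 1  [with Prey=6, Grass=4]  = 7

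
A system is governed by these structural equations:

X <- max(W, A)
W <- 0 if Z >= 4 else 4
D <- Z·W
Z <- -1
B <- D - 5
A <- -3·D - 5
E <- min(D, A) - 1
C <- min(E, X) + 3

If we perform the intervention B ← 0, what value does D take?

do(B=0) replaces the equation B <- D - 5 with the constant B = 0.
D is not downstream of the intervention, so its value is determined by the original equations.
W = 0 if Z >= 4 else 4  [with Z=-1]  = 4
D = Z·W  [with Z=-1, W=4]  = -4

-4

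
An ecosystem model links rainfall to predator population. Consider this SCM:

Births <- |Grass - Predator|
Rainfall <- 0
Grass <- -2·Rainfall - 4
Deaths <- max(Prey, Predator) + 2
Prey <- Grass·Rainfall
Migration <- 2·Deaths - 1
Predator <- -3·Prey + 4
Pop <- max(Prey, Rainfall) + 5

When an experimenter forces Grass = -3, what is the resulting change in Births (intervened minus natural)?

do(Grass=-3) replaces the equation Grass <- -2·Rainfall - 4 with the constant Grass = -3.
Prey = Grass·Rainfall  [with Grass=-3, Rainfall=0]  = 0
Predator = -3·Prey + 4  [with Prey=0]  = 4
Births = |Grass - Predator|  [with Grass=-3, Predator=4]  = 7
Without intervention: Grass = -2·Rainfall - 4  [with Rainfall=0]  = -4; Prey = Grass·Rainfall  [with Grass=-4, Rainfall=0]  = 0; Predator = -3·Prey + 4  [with Prey=0]  = 4; Births = |Grass - Predator|  [with Grass=-4, Predator=4]  = 8.
Change = 7 − 8 = -1.

-1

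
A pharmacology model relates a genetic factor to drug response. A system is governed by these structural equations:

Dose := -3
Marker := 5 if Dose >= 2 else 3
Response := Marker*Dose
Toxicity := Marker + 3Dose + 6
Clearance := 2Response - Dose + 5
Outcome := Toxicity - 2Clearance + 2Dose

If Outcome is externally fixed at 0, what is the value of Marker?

do(Outcome=0) replaces the equation Outcome := Toxicity - 2Clearance + 2Dose with the constant Outcome = 0.
Marker is not downstream of the intervention, so its value is determined by the original equations.
Marker = 5 if Dose >= 2 else 3  [with Dose=-3]  = 3

3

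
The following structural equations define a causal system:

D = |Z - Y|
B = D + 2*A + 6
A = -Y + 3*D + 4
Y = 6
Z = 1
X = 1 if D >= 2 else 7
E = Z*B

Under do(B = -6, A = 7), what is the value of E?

Under do(B = -6, A = 7), each intervened variable's structural equation is replaced by its fixed value.
E = Z*B  [with Z=1, B=-6]  = -6

-6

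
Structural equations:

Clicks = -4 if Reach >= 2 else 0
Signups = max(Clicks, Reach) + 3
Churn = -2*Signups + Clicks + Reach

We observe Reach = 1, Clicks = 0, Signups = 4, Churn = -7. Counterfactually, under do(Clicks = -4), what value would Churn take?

-11

Under do(Clicks=-4), the mechanism Clicks = -4 if Reach >= 2 else 0 is discarded; Clicks is fixed at -4.
Signups = max(Clicks, Reach) + 3  [with Clicks=-4, Reach=1]  = 4
Churn = -2*Signups + Clicks + Reach  [with Signups=4, Clicks=-4, Reach=1]  = -11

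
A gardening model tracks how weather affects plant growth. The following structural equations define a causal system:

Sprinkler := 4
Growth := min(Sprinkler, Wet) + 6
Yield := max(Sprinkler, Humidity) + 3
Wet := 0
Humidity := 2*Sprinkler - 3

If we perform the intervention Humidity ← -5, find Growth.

Under do(Humidity=-5), the mechanism Humidity := 2*Sprinkler - 3 is discarded; Humidity is fixed at -5.
Since Growth is not a descendant of the intervened variable, it is unaffected.
Growth = min(Sprinkler, Wet) + 6  [with Sprinkler=4, Wet=0]  = 6

6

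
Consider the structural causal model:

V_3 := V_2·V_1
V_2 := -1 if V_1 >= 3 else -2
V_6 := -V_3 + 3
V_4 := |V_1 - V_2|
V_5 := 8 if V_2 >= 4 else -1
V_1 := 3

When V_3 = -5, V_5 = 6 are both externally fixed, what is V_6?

8

Setting V_3 = -5, V_5 = 6 by intervention discards those variables' equations.
V_6 = -V_3 + 3  [with V_3=-5]  = 8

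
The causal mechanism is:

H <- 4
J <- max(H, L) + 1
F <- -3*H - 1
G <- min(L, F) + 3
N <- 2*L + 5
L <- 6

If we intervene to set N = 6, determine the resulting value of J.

7

do(N=6) replaces the equation N <- 2*L + 5 with the constant N = 6.
Since J is not a descendant of the intervened variable, it is unaffected.
J = max(H, L) + 1  [with H=4, L=6]  = 7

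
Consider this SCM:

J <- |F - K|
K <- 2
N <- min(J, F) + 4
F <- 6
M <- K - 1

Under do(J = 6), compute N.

The intervention breaks the incoming arrows to J: J <- |F - K| no longer applies, and J = 6.
N = min(J, F) + 4  [with J=6, F=6]  = 10

10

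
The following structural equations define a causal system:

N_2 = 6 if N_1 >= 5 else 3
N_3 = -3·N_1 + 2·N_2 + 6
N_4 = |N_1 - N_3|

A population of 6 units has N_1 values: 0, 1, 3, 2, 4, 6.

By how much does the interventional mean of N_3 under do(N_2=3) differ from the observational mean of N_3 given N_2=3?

Under do(N_2=3), N_2's equation is replaced by N_2=3 for every unit. Per-unit N_3: 12, 9, 3, 6, 0, -6. Mean = 4.
E[N_3|N_2=3] averages over only the 5 units with N_2=3 (N_1 = 0, 1, 3, 2, 4): N_3 = 12, 9, 3, 6, 0, mean 6.
Difference = 4 − 6 = -2.

-2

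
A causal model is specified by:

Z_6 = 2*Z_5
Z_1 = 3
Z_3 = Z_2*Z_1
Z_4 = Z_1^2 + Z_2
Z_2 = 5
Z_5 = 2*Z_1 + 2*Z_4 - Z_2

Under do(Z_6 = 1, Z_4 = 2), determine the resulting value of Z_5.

5

Setting Z_6 = 1, Z_4 = 2 by intervention discards those variables' equations.
Z_5 = 2*Z_1 + 2*Z_4 - Z_2  [with Z_1=3, Z_4=2, Z_2=5]  = 5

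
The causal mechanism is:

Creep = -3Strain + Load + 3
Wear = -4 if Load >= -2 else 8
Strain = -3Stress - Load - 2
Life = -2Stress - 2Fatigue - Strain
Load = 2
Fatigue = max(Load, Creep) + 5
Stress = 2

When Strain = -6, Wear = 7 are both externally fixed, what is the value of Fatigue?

Setting Strain = -6, Wear = 7 by intervention discards those variables' equations.
Creep = -3Strain + Load + 3  [with Strain=-6, Load=2]  = 23
Fatigue = max(Load, Creep) + 5  [with Load=2, Creep=23]  = 28

28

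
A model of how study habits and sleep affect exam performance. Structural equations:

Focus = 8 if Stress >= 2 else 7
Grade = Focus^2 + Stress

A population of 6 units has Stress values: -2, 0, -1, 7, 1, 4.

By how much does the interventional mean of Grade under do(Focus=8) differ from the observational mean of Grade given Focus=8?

Every unit gets Focus=8 under the intervention. Grade values become 62, 64, 63, 71, 65, 68; E[Grade|do(Focus=8)] = 65.5.
Conditioning on Focus=8 selects the 2 unit(s) with Stress ∈ {7, 4}. Their Grade values: 71, 68. Mean = 69.5.
Difference = 65.5 − 69.5 = -4.

-4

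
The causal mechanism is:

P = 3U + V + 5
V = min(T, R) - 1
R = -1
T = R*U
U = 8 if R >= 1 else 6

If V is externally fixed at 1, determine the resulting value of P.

24

Intervening sets V = 1 and removes its equation (V = min(T, R) - 1).
U = 8 if R >= 1 else 6  [with R=-1]  = 6
P = 3U + V + 5  [with U=6, V=1]  = 24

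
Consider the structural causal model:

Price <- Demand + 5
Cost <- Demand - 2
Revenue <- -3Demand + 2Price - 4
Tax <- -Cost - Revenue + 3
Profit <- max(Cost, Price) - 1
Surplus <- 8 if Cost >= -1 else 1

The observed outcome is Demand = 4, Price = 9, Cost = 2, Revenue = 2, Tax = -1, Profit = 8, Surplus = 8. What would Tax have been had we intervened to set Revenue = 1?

0

Intervening sets Revenue = 1 and removes its equation (Revenue <- -3Demand + 2Price - 4).
Cost = Demand - 2  [with Demand=4]  = 2
Tax = -Cost - Revenue + 3  [with Cost=2, Revenue=1]  = 0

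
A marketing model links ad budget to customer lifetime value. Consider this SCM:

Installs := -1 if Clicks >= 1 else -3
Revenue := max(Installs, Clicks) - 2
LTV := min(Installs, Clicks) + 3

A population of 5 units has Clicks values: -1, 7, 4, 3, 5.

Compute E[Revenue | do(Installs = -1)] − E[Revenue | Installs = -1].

Every unit gets Installs=-1 under the intervention. Revenue values become -3, 5, 2, 1, 3; E[Revenue|do(Installs=-1)] = 1.6.
E[Revenue|Installs=-1] averages over only the 4 units with Installs=-1 (Clicks = 7, 4, 3, 5): Revenue = 5, 2, 1, 3, mean 2.75.
Difference = 1.6 − 2.75 = -1.15.

-1.15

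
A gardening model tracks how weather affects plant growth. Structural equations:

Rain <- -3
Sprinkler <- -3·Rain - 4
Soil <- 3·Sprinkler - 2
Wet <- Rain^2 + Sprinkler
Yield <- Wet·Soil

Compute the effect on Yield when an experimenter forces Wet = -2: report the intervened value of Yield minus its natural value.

Intervening sets Wet = -2 and removes its equation (Wet <- Rain^2 + Sprinkler).
Sprinkler = -3·Rain - 4  [with Rain=-3]  = 5
Soil = 3·Sprinkler - 2  [with Sprinkler=5]  = 13
Yield = Wet·Soil  [with Wet=-2, Soil=13]  = -26
Without intervention: Sprinkler = -3·Rain - 4  [with Rain=-3]  = 5; Soil = 3·Sprinkler - 2  [with Sprinkler=5]  = 13; Wet = Rain^2 + Sprinkler  [with Rain=-3, Sprinkler=5]  = 14; Yield = Wet·Soil  [with Wet=14, Soil=13]  = 182.
Change = -26 − 182 = -208.

-208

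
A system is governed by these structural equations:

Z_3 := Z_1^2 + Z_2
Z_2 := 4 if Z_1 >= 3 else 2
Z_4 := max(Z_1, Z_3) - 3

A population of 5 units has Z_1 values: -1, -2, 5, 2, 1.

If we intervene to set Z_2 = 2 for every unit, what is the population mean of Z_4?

6

do(Z_2=2) breaks Z_2's dependence on Z_1. With Z_2=2 fixed, Z_4 across the units is 0, 3, 24, 3, 0, mean 6.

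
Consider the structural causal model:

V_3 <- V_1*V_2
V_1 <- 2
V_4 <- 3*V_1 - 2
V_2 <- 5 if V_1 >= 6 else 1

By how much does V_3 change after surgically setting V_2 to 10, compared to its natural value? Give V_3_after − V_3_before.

The intervention breaks the incoming arrows to V_2: V_2 <- 5 if V_1 >= 6 else 1 no longer applies, and V_2 = 10.
V_3 = V_1*V_2  [with V_1=2, V_2=10]  = 20
Without intervention: V_2 = 5 if V_1 >= 6 else 1  [with V_1=2]  = 1; V_3 = V_1*V_2  [with V_1=2, V_2=1]  = 2.
Change = 20 − 2 = 18.

18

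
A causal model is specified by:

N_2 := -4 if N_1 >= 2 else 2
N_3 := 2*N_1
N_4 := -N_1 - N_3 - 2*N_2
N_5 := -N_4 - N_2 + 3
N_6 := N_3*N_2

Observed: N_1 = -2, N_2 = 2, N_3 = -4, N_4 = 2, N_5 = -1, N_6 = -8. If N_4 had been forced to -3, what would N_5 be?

Intervening sets N_4 = -3 and removes its equation (N_4 := -N_1 - N_3 - 2*N_2).
N_2 = -4 if N_1 >= 2 else 2  [with N_1=-2]  = 2
N_5 = -N_4 - N_2 + 3  [with N_4=-3, N_2=2]  = 4

4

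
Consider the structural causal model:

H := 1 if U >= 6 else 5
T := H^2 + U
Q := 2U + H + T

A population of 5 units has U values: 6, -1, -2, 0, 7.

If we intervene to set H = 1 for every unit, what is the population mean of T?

The intervention sets H=1 in all 5 units regardless of U. Recomputing T per unit gives 7, 0, -1, 1, 8; average 3.

3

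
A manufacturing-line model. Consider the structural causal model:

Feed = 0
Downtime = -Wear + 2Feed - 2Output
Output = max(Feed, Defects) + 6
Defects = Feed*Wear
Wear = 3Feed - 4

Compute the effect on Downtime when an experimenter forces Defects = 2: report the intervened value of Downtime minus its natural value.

-4

do(Defects=2) replaces the equation Defects = Feed*Wear with the constant Defects = 2.
Wear = 3Feed - 4  [with Feed=0]  = -4
Output = max(Feed, Defects) + 6  [with Feed=0, Defects=2]  = 8
Downtime = -Wear + 2Feed - 2Output  [with Wear=-4, Feed=0, Output=8]  = -12
Without intervention: Wear = 3Feed - 4  [with Feed=0]  = -4; Defects = Feed*Wear  [with Feed=0, Wear=-4]  = 0; Output = max(Feed, Defects) + 6  [with Feed=0, Defects=0]  = 6; Downtime = -Wear + 2Feed - 2Output  [with Wear=-4, Feed=0, Output=6]  = -8.
Change = -12 − (-8) = -4.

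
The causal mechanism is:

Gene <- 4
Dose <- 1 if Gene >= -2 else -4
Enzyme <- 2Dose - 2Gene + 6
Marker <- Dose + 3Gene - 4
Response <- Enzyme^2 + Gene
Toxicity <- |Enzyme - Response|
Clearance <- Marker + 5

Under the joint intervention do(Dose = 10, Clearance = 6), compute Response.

Setting Dose = 10, Clearance = 6 by intervention discards those variables' equations.
Enzyme = 2Dose - 2Gene + 6  [with Dose=10, Gene=4]  = 18
Response = Enzyme^2 + Gene  [with Enzyme=18, Gene=4]  = 328

328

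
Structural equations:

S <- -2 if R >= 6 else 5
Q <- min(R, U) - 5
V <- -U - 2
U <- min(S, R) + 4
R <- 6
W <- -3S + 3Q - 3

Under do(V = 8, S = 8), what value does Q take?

1

Under do(V = 8, S = 8), each intervened variable's structural equation is replaced by its fixed value.
U = min(S, R) + 4  [with S=8, R=6]  = 10
Q = min(R, U) - 5  [with R=6, U=10]  = 1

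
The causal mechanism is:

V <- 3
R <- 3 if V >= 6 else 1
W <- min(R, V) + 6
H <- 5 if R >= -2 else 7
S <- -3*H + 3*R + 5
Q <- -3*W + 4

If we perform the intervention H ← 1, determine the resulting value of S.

Intervening sets H = 1 and removes its equation (H <- 5 if R >= -2 else 7).
R = 3 if V >= 6 else 1  [with V=3]  = 1
S = -3*H + 3*R + 5  [with H=1, R=1]  = 5

5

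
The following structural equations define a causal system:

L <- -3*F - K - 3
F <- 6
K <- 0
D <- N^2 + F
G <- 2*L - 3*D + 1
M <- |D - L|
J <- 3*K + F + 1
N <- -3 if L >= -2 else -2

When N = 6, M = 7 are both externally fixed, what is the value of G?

Setting N = 6, M = 7 by intervention discards those variables' equations.
L = -3*F - K - 3  [with F=6, K=0]  = -21
D = N^2 + F  [with N=6, F=6]  = 42
G = 2*L - 3*D + 1  [with L=-21, D=42]  = -167

-167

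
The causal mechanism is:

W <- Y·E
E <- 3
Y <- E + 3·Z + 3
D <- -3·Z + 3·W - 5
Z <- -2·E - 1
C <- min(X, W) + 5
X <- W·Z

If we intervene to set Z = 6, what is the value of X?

Under do(Z=6), the mechanism Z <- -2·E - 1 is discarded; Z is fixed at 6.
Y = E + 3·Z + 3  [with E=3, Z=6]  = 24
W = Y·E  [with Y=24, E=3]  = 72
X = W·Z  [with W=72, Z=6]  = 432

432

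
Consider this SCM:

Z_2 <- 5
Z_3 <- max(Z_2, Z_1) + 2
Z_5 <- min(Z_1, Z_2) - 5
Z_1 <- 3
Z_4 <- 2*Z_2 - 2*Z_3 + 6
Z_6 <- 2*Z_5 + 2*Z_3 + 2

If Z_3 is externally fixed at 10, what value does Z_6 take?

18

The intervention breaks the incoming arrows to Z_3: Z_3 <- max(Z_2, Z_1) + 2 no longer applies, and Z_3 = 10.
Z_5 = min(Z_1, Z_2) - 5  [with Z_1=3, Z_2=5]  = -2
Z_6 = 2*Z_5 + 2*Z_3 + 2  [with Z_5=-2, Z_3=10]  = 18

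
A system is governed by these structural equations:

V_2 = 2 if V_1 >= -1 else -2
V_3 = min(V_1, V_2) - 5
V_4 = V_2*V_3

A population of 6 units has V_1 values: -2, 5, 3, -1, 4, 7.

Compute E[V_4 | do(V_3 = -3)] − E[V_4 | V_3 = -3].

Every unit gets V_3=-3 under the intervention. V_4 values become 6, -6, -6, -6, -6, -6; E[V_4|do(V_3=-3)] = -4.
Observing V_3=-3 restricts to units where V_3's equation naturally yields -3: V_1 ∈ {5, 3, 4, 7}. In that subpopulation V_4 = -6, -6, -6, -6, mean -6.
Difference = -4 − (-6) = 2.

2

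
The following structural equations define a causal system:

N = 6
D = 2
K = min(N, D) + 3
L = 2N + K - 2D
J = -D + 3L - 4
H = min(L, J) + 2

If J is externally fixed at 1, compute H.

3

The intervention breaks the incoming arrows to J: J = -D + 3L - 4 no longer applies, and J = 1.
K = min(N, D) + 3  [with N=6, D=2]  = 5
L = 2N + K - 2D  [with N=6, K=5, D=2]  = 13
H = min(L, J) + 2  [with L=13, J=1]  = 3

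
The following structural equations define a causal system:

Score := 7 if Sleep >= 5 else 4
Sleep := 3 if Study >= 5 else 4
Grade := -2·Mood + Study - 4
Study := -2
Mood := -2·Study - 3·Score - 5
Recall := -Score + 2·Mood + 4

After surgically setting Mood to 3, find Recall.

Intervening sets Mood = 3 and removes its equation (Mood := -2·Study - 3·Score - 5).
Sleep = 3 if Study >= 5 else 4  [with Study=-2]  = 4
Score = 7 if Sleep >= 5 else 4  [with Sleep=4]  = 4
Recall = -Score + 2·Mood + 4  [with Score=4, Mood=3]  = 6

6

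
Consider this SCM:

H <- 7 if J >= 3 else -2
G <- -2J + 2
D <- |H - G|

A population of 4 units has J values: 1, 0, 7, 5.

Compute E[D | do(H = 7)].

The intervention sets H=7 in all 4 units regardless of J. Recomputing D per unit gives 7, 5, 19, 15; average 11.5.

11.5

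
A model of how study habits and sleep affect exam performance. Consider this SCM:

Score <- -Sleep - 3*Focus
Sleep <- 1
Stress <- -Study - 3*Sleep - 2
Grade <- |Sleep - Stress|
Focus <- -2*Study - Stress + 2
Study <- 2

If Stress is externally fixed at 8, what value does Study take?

2

Under do(Stress=8), the mechanism Stress <- -Study - 3*Sleep - 2 is discarded; Stress is fixed at 8.
Study is not downstream of the intervention, so its value is determined by the original equations.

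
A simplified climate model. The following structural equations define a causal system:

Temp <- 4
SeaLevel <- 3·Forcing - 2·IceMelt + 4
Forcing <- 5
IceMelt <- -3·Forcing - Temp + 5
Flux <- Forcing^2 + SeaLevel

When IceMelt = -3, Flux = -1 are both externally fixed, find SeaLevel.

25

The joint intervention fixes IceMelt = -3, Flux = -1, removing each variable's own equation.
SeaLevel = 3·Forcing - 2·IceMelt + 4  [with Forcing=5, IceMelt=-3]  = 25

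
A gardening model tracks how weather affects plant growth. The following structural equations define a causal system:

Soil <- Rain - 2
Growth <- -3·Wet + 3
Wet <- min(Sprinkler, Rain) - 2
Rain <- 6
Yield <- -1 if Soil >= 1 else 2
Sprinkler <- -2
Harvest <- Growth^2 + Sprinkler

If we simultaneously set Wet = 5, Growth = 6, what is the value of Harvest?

34

Under do(Wet = 5, Growth = 6), each intervened variable's structural equation is replaced by its fixed value.
Harvest = Growth^2 + Sprinkler  [with Growth=6, Sprinkler=-2]  = 34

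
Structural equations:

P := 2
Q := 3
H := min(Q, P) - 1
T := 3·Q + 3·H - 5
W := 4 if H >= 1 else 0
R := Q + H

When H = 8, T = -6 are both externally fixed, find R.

11

Setting H = 8, T = -6 by intervention discards those variables' equations.
R = Q + H  [with Q=3, H=8]  = 11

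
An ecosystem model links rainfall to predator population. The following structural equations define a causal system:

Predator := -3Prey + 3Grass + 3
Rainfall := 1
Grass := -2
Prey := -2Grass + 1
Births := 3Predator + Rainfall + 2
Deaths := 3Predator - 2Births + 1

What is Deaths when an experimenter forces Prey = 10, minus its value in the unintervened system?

The intervention breaks the incoming arrows to Prey: Prey := -2Grass + 1 no longer applies, and Prey = 10.
Predator = -3Prey + 3Grass + 3  [with Prey=10, Grass=-2]  = -33
Births = 3Predator + Rainfall + 2  [with Predator=-33, Rainfall=1]  = -96
Deaths = 3Predator - 2Births + 1  [with Predator=-33, Births=-96]  = 94
Without intervention: Prey = -2Grass + 1  [with Grass=-2]  = 5; Predator = -3Prey + 3Grass + 3  [with Prey=5, Grass=-2]  = -18; Births = 3Predator + Rainfall + 2  [with Predator=-18, Rainfall=1]  = -51; Deaths = 3Predator - 2Births + 1  [with Predator=-18, Births=-51]  = 49.
Change = 94 − 49 = 45.

45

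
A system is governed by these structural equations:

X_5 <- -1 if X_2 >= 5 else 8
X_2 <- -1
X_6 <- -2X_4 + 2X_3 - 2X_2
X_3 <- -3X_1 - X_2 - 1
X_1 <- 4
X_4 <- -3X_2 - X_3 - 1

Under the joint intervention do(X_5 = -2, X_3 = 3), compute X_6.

10

The joint intervention fixes X_5 = -2, X_3 = 3, removing each variable's own equation.
X_4 = -3X_2 - X_3 - 1  [with X_2=-1, X_3=3]  = -1
X_6 = -2X_4 + 2X_3 - 2X_2  [with X_4=-1, X_3=3, X_2=-1]  = 10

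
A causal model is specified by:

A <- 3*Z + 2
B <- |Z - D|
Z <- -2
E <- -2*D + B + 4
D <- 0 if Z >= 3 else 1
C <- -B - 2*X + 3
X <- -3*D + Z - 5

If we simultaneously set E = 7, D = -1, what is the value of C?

Setting E = 7, D = -1 by intervention discards those variables' equations.
X = -3*D + Z - 5  [with D=-1, Z=-2]  = -4
B = |Z - D|  [with Z=-2, D=-1]  = 1
C = -B - 2*X + 3  [with B=1, X=-4]  = 10

10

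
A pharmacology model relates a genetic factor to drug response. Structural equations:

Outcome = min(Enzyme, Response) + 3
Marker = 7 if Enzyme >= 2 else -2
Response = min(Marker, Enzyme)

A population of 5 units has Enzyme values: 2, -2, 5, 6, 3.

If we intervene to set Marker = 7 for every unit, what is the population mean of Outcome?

Under do(Marker=7), Marker's equation is replaced by Marker=7 for every unit. Per-unit Outcome: 5, 1, 8, 9, 6. Mean = 5.8.

5.8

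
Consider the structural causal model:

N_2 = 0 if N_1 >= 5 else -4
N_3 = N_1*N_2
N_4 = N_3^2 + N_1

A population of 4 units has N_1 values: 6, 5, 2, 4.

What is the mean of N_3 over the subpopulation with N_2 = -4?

-12

Observing N_2=-4 restricts to units where N_2's equation naturally yields -4: N_1 ∈ {2, 4}. In that subpopulation N_3 = -8, -16, mean -12.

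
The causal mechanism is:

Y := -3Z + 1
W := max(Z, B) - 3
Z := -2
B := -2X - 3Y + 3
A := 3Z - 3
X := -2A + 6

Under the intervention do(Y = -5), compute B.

-30

do(Y=-5) replaces the equation Y := -3Z + 1 with the constant Y = -5.
A = 3Z - 3  [with Z=-2]  = -9
X = -2A + 6  [with A=-9]  = 24
B = -2X - 3Y + 3  [with X=24, Y=-5]  = -30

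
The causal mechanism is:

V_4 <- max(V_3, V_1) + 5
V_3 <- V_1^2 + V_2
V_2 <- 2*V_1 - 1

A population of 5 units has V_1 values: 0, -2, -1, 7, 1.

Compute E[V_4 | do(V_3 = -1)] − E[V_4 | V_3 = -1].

Under do(V_3=-1), V_3's equation is replaced by V_3=-1 for every unit. Per-unit V_4: 5, 4, 4, 12, 6. Mean = 6.2.
Observing V_3=-1 restricts to units where V_3's equation naturally yields -1: V_1 ∈ {0, -2}. In that subpopulation V_4 = 5, 4, mean 4.5.
Difference = 6.2 − 4.5 = 1.7.

1.7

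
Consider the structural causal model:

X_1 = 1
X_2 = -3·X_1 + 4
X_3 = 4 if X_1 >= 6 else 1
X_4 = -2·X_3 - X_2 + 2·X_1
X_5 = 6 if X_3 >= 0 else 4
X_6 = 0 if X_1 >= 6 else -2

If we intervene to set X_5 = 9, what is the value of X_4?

The intervention breaks the incoming arrows to X_5: X_5 = 6 if X_3 >= 0 else 4 no longer applies, and X_5 = 9.
Since X_4 is not a descendant of the intervened variable, it is unaffected.
X_2 = -3·X_1 + 4  [with X_1=1]  = 1
X_3 = 4 if X_1 >= 6 else 1  [with X_1=1]  = 1
X_4 = -2·X_3 - X_2 + 2·X_1  [with X_3=1, X_2=1, X_1=1]  = -1

-1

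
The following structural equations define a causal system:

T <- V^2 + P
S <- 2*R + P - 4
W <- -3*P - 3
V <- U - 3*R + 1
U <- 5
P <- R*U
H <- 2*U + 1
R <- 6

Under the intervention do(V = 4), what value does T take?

46

Intervening sets V = 4 and removes its equation (V <- U - 3*R + 1).
P = R*U  [with R=6, U=5]  = 30
T = V^2 + P  [with V=4, P=30]  = 46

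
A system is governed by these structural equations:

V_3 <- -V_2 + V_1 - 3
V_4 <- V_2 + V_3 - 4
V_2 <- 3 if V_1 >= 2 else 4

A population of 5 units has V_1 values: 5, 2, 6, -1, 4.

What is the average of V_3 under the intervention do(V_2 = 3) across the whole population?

The intervention sets V_2=3 in all 5 units regardless of V_1. Recomputing V_3 per unit gives -1, -4, 0, -7, -2; average -2.8.

-2.8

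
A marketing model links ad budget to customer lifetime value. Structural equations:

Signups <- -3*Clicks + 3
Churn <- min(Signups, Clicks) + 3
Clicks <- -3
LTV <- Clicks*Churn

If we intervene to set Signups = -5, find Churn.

-2

The intervention breaks the incoming arrows to Signups: Signups <- -3*Clicks + 3 no longer applies, and Signups = -5.
Churn = min(Signups, Clicks) + 3  [with Signups=-5, Clicks=-3]  = -2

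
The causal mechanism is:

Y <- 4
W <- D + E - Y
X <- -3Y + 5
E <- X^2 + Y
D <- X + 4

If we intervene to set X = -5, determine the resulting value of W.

do(X=-5) replaces the equation X <- -3Y + 5 with the constant X = -5.
D = X + 4  [with X=-5]  = -1
E = X^2 + Y  [with X=-5, Y=4]  = 29
W = D + E - Y  [with D=-1, E=29, Y=4]  = 24

24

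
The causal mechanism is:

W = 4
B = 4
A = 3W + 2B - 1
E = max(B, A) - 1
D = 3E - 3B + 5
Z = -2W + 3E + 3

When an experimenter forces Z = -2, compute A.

19

do(Z=-2) replaces the equation Z = -2W + 3E + 3 with the constant Z = -2.
A is not downstream of the intervention, so its value is determined by the original equations.
A = 3W + 2B - 1  [with W=4, B=4]  = 19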